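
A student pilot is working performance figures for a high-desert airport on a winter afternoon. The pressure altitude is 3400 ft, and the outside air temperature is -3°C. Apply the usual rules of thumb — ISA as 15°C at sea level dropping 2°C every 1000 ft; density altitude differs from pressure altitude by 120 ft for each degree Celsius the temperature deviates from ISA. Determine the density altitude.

2056 ft

ISA temperature at 3400 ft = 15 − 2 × (3400/1000) = 8.2°C.
ISA deviation = -3 − 8.2 = -11.2°C.
Density altitude = 3400 + 120 × (-11.2) = 3400 + (-1344) = 2056 ft.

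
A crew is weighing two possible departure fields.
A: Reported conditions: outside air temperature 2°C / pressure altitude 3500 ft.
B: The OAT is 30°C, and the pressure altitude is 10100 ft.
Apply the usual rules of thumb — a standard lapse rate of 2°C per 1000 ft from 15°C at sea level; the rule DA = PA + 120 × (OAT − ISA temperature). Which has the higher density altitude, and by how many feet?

B by 11544 ft

A: ISA temp = 8°C, deviation -6°C, DA = 3500 + 120 × (-6) = 2780 ft.
B: ISA temp = -5.2°C, deviation +35.2°C, DA = 10100 + 120 × 35.2 = 14324 ft.
B is higher by 14324 − 2780 = 11544 ft.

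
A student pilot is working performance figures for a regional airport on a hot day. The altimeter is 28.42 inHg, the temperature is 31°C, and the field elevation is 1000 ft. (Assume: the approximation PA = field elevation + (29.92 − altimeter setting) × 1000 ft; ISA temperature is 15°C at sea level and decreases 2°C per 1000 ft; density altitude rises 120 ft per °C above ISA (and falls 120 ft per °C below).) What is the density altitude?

Pressure altitude = 1000 + (29.92 − 28.42) × 1000 = 1000 + (+1500) = 2500 ft.
ISA temperature at 2500 ft = 15 − 2 × (2500/1000) = 10°C.
ISA deviation = 31 − 10 = +21°C.
Density altitude = 2500 + 120 × (21) = 5020 ft.

5020 ft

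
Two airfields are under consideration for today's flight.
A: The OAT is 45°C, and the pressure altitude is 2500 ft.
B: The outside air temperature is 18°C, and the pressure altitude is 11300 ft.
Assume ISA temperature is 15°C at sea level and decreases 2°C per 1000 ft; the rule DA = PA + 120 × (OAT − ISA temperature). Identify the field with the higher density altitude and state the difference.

A: ISA temp = 10°C, deviation +35°C, DA = 2500 + 120 × 35 = 6700 ft.
B: ISA temp = -7.6°C, deviation +25.6°C, DA = 11300 + 120 × 25.6 = 14372 ft.
B is higher by 14372 − 6700 = 7672 ft.

B by 7672 ft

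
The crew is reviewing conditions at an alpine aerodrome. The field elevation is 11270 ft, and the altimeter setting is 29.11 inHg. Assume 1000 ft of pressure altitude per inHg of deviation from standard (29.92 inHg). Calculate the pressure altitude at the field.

12080 ft

Pressure correction = (29.92 − 29.11) × 1000 = +810 ft.
Pressure altitude = 11270 + (+810) = 12080 ft.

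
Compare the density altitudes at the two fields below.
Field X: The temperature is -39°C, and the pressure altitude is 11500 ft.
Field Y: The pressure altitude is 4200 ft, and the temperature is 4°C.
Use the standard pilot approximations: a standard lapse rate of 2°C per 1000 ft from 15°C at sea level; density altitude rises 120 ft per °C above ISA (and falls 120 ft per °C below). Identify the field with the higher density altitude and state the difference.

Field X by 3892 ft

Field X: ISA temp = -8°C, deviation -31°C, DA = 11500 + 120 × (-31) = 7780 ft.
Field Y: ISA temp = 6.6°C, deviation -2.6°C, DA = 4200 + 120 × (-2.6) = 3888 ft.
Field X is higher by 7780 − 3888 = 3892 ft.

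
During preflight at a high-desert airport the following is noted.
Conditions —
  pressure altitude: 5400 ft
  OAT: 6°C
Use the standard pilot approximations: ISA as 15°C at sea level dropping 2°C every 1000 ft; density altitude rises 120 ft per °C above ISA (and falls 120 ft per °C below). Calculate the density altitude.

ISA temperature at 5400 ft = 15 − 2 × (5400/1000) = 4.2°C.
ISA deviation = 6 − 4.2 = +1.8°C.
Density altitude = 5400 + 120 × (1.8) = 5400 + (+216) = 5616 ft.

5616 ft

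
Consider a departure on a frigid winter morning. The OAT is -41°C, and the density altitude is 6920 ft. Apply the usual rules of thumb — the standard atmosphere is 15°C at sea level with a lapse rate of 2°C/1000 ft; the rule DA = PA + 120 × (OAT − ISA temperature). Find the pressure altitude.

11000 ft

DA = PA + 120 × (OAT − (15 − 2·PA/1000)) = PA + 120·OAT − 1800 + 0.24·PA = 1.24·PA + 120·OAT − 1800.
So 1.24·PA = 6920 − 120 × (-41) + 1800 = 13640.
PA = 13640 / 1.24 = 11000 ft.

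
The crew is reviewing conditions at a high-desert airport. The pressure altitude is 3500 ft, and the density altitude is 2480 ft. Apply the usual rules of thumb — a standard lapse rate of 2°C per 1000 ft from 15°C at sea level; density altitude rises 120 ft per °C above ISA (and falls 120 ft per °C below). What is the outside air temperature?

-0.5°C

Density altitude − pressure altitude = 2480 − 3500 = -1020 ft.
At 120 ft/°C that is an ISA deviation of -1020/120 = -8.5°C.
ISA temperature at 3500 ft = 15 − 2 × (3500/1000) = 8°C.
OAT = ISA + deviation = 8 + (-8.5) = -0.5°C.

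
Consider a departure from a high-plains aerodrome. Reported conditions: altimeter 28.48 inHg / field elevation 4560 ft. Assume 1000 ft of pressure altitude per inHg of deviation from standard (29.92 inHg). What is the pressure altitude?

6000 ft

Pressure correction = (29.92 − 28.48) × 1000 = +1440 ft.
Pressure altitude = 4560 + (+1440) = 6000 ft.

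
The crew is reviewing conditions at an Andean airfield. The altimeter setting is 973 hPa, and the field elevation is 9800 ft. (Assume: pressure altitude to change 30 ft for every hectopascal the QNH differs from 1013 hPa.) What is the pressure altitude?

11000 ft

Pressure correction = (1013 − 973) × 30 = +1200 ft.
Pressure altitude = 9800 + (+1200) = 11000 ft.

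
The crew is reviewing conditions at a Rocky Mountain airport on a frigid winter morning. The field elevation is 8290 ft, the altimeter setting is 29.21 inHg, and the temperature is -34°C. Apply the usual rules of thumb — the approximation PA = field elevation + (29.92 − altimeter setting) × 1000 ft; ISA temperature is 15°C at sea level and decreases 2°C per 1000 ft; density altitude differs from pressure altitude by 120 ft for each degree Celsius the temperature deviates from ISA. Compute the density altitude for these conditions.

Pressure altitude = 8290 + (29.92 − 29.21) × 1000 = 8290 + (+710) = 9000 ft.
ISA temperature at 9000 ft = 15 − 2 × (9000/1000) = -3°C.
ISA deviation = -34 − (-3) = -31°C.
Density altitude = 9000 + 120 × (-31) = 5280 ft.

5280 ft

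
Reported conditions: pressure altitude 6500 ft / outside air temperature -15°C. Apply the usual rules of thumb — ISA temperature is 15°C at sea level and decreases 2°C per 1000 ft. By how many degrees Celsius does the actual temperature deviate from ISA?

ISA-17°C

ISA temperature at 6500 ft = 15 − 2 × (6500/1000) = 2°C.
Deviation = OAT − ISA = -15 − 2 = -17°C.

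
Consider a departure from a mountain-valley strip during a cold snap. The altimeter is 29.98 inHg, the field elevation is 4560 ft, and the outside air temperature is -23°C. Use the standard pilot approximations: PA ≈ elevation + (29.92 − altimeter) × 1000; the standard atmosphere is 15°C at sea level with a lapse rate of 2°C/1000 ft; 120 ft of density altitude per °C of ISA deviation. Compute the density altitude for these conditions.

1020 ft

Pressure altitude = 4560 + (29.92 − 29.98) × 1000 = 4560 + (-60) = 4500 ft.
ISA temperature at 4500 ft = 15 − 2 × (4500/1000) = 6°C.
ISA deviation = -23 − 6 = -29°C.
Density altitude = 4500 + 120 × (-29) = 1020 ft.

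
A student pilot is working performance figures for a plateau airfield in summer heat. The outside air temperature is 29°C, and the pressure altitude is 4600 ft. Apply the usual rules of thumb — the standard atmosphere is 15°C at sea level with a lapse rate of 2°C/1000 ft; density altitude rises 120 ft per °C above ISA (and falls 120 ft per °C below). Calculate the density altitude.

ISA temperature at 4600 ft = 15 − 2 × (4600/1000) = 5.8°C.
ISA deviation = 29 − 5.8 = +23.2°C.
Density altitude = 4600 + 120 × (23.2) = 4600 + (+2784) = 7384 ft.

7384 ft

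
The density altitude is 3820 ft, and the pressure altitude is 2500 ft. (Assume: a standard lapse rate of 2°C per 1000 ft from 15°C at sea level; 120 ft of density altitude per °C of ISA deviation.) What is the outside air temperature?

21°C

Density altitude − pressure altitude = 3820 − 2500 = +1320 ft.
At 120 ft/°C that is an ISA deviation of 1320/120 = +11°C.
ISA temperature at 2500 ft = 15 − 2 × (2500/1000) = 10°C.
OAT = ISA + deviation = 10 + (+11) = 21°C.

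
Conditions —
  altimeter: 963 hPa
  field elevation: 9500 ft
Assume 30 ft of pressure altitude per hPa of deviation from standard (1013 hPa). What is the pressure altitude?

11000 ft

Pressure correction = (1013 − 963) × 30 = +1500 ft.
Pressure altitude = 9500 + (+1500) = 11000 ft.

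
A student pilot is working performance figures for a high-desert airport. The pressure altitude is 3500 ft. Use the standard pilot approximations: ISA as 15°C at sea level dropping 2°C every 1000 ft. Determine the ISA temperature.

ISA temperature = 15 − 2 × (3500/1000) = 15 − 7 = 8°C.

8°C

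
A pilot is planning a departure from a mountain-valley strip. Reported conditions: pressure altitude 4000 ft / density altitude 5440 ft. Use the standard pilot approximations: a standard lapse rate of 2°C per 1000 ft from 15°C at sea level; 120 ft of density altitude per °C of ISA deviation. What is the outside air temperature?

Density altitude − pressure altitude = 5440 − 4000 = +1440 ft.
At 120 ft/°C that is an ISA deviation of 1440/120 = +12°C.
ISA temperature at 4000 ft = 15 − 2 × (4000/1000) = 7°C.
OAT = ISA + deviation = 7 + (+12) = 19°C.

19°C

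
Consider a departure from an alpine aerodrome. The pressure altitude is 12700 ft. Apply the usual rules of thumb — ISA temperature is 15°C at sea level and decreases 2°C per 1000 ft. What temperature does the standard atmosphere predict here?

-10.4°C

ISA temperature = 15 − 2 × (12700/1000) = 15 − 25.4 = -10.4°C.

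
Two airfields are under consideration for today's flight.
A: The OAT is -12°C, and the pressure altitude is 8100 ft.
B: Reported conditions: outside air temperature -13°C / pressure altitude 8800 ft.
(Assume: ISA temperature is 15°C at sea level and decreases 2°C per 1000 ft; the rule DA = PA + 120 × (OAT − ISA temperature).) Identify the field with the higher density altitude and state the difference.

A: ISA temp = -1.2°C, deviation -10.8°C, DA = 8100 + 120 × (-10.8) = 6804 ft.
B: ISA temp = -2.6°C, deviation -10.4°C, DA = 8800 + 120 × (-10.4) = 7552 ft.
B is higher by 7552 − 6804 = 748 ft.

B by 748 ft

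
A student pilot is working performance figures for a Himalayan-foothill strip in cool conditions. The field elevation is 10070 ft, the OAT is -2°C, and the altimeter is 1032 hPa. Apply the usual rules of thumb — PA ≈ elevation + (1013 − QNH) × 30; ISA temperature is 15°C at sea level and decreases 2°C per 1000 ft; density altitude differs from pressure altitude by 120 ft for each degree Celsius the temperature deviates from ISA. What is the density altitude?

Pressure altitude = 10070 + (1013 − 1032) × 30 = 10070 + (-570) = 9500 ft.
ISA temperature at 9500 ft = 15 − 2 × (9500/1000) = -4°C.
ISA deviation = -2 − (-4) = +2°C.
Density altitude = 9500 + 120 × (2) = 9740 ft.

9740 ft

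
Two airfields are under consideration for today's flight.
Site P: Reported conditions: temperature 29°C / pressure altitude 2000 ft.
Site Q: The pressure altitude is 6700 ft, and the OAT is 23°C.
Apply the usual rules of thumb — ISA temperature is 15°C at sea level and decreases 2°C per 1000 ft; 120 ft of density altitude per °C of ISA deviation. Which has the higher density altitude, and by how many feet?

Site Q by 5108 ft

Site P: ISA temp = 11°C, deviation +18°C, DA = 2000 + 120 × 18 = 4160 ft.
Site Q: ISA temp = 1.6°C, deviation +21.4°C, DA = 6700 + 120 × 21.4 = 9268 ft.
Site Q is higher by 9268 − 4160 = 5108 ft.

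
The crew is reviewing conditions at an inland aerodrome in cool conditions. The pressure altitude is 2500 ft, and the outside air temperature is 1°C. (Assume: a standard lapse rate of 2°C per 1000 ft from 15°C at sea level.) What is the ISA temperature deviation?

ISA-9°C

ISA temperature at 2500 ft = 15 − 2 × (2500/1000) = 10°C.
Deviation = OAT − ISA = 1 − 10 = -9°C.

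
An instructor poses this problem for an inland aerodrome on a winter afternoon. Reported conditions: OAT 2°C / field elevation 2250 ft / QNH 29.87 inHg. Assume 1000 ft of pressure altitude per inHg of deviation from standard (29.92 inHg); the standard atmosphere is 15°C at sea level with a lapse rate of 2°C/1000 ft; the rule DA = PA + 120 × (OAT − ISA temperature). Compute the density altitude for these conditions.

Pressure altitude = 2250 + (29.92 − 29.87) × 1000 = 2250 + (+50) = 2300 ft.
ISA temperature at 2300 ft = 15 − 2 × (2300/1000) = 10.4°C.
ISA deviation = 2 − 10.4 = -8.4°C.
Density altitude = 2300 + 120 × (-8.4) = 1292 ft.

1292 ft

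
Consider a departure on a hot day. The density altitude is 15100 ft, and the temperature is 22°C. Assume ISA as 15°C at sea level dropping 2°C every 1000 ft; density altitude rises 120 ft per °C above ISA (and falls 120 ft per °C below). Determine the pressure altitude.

DA = PA + 120 × (OAT − (15 − 2·PA/1000)) = PA + 120·OAT − 1800 + 0.24·PA = 1.24·PA + 120·OAT − 1800.
So 1.24·PA = 15100 − 120 × 22 + 1800 = 14260.
PA = 14260 / 1.24 = 11500 ft.

11500 ft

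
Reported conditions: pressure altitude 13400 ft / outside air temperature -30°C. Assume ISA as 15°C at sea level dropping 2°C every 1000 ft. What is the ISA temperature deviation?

ISA-18.2°C

ISA temperature at 13400 ft = 15 − 2 × (13400/1000) = -11.8°C.
Deviation = OAT − ISA = -30 − (-11.8) = -18.2°C.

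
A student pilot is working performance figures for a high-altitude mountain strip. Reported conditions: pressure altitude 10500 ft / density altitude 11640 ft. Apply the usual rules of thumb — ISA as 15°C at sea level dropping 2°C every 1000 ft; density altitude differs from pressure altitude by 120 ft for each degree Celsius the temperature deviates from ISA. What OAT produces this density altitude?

3.5°C

Density altitude − pressure altitude = 11640 − 10500 = +1140 ft.
At 120 ft/°C that is an ISA deviation of 1140/120 = +9.5°C.
ISA temperature at 10500 ft = 15 − 2 × (10500/1000) = -6°C.
OAT = ISA + deviation = -6 + (+9.5) = 3.5°C.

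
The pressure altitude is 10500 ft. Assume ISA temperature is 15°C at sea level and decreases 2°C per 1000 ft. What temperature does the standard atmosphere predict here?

ISA temperature = 15 − 2 × (10500/1000) = 15 − 21 = -6°C.

-6°C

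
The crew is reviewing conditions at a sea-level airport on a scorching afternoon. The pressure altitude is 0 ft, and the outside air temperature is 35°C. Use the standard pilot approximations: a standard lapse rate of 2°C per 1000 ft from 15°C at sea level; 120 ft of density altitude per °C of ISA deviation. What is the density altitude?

2400 ft

ISA temperature at 0 ft = 15 − 2 × (0/1000) = 15°C.
ISA deviation = 35 − 15 = +20°C.
Density altitude = 0 + 120 × (20) = 0 + (+2400) = 2400 ft.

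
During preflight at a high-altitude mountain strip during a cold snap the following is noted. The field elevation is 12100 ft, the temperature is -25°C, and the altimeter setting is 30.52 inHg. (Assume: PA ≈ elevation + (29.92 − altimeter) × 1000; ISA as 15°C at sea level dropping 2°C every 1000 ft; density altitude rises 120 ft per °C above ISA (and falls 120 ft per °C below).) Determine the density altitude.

9460 ft

Pressure altitude = 12100 + (29.92 − 30.52) × 1000 = 12100 + (-600) = 11500 ft.
ISA temperature at 11500 ft = 15 − 2 × (11500/1000) = -8°C.
ISA deviation = -25 − (-8) = -17°C.
Density altitude = 11500 + 120 × (-17) = 9460 ft.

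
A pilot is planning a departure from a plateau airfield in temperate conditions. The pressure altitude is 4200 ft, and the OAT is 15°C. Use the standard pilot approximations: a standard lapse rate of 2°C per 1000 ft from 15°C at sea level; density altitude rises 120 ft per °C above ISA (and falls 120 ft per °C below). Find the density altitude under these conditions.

ISA temperature at 4200 ft = 15 − 2 × (4200/1000) = 6.6°C.
ISA deviation = 15 − 6.6 = +8.4°C.
Density altitude = 4200 + 120 × (8.4) = 4200 + (+1008) = 5208 ft.

5208 ft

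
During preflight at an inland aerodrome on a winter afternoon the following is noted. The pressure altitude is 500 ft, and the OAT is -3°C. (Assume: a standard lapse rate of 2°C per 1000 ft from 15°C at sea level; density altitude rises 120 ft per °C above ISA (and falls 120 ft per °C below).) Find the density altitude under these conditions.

ISA temperature at 500 ft = 15 − 2 × (500/1000) = 14°C.
ISA deviation = -3 − 14 = -17°C.
Density altitude = 500 + 120 × (-17) = 500 + (-2040) = -1540 ft.

-1540 ft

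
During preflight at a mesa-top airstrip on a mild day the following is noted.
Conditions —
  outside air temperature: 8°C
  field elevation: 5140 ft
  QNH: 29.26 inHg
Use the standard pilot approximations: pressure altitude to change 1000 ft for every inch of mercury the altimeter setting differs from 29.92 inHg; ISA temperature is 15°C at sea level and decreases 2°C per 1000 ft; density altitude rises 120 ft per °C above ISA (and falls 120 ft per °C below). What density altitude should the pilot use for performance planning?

6352 ft

Pressure altitude = 5140 + (29.92 − 29.26) × 1000 = 5140 + (+660) = 5800 ft.
ISA temperature at 5800 ft = 15 − 2 × (5800/1000) = 3.4°C.
ISA deviation = 8 − 3.4 = +4.6°C.
Density altitude = 5800 + 120 × (4.6) = 6352 ft.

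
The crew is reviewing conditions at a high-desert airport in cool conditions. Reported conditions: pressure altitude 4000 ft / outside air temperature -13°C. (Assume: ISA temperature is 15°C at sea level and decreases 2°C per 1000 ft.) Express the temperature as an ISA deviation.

ISA-20°C

ISA temperature at 4000 ft = 15 − 2 × (4000/1000) = 7°C.
Deviation = OAT − ISA = -13 − 7 = -20°C.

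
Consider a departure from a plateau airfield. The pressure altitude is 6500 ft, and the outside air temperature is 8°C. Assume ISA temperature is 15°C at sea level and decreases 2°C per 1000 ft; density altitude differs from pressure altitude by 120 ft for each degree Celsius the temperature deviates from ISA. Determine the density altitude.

7220 ft

ISA temperature at 6500 ft = 15 − 2 × (6500/1000) = 2°C.
ISA deviation = 8 − 2 = +6°C.
Density altitude = 6500 + 120 × (6) = 6500 + (+720) = 7220 ft.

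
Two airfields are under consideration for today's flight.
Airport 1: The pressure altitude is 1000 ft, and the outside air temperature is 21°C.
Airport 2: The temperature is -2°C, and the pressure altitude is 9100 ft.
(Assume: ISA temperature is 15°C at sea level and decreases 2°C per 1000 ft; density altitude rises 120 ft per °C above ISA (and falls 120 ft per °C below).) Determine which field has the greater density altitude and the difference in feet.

Airport 1: ISA temp = 13°C, deviation +8°C, DA = 1000 + 120 × 8 = 1960 ft.
Airport 2: ISA temp = -3.2°C, deviation +1.2°C, DA = 9100 + 120 × 1.2 = 9244 ft.
Airport 2 is higher by 9244 − 1960 = 7284 ft.

Airport 2 by 7284 ft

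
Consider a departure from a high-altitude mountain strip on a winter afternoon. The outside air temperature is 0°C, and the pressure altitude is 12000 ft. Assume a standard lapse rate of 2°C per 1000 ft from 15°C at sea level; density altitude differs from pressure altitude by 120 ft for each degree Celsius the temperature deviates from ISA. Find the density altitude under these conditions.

ISA temperature at 12000 ft = 15 − 2 × (12000/1000) = -9°C.
ISA deviation = 0 − (-9) = +9°C.
Density altitude = 12000 + 120 × (9) = 12000 + (+1080) = 13080 ft.

13080 ft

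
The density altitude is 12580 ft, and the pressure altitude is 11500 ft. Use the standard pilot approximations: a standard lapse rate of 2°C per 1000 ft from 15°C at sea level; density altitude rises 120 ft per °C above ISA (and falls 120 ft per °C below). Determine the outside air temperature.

Density altitude − pressure altitude = 12580 − 11500 = +1080 ft.
At 120 ft/°C that is an ISA deviation of 1080/120 = +9°C.
ISA temperature at 11500 ft = 15 − 2 × (11500/1000) = -8°C.
OAT = ISA + deviation = -8 + (+9) = 1°C.

1°C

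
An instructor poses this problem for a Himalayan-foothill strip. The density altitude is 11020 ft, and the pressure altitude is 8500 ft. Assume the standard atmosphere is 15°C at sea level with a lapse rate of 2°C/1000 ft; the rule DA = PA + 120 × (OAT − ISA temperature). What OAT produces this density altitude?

19°C

Density altitude − pressure altitude = 11020 − 8500 = +2520 ft.
At 120 ft/°C that is an ISA deviation of 2520/120 = +21°C.
ISA temperature at 8500 ft = 15 − 2 × (8500/1000) = -2°C.
OAT = ISA + deviation = -2 + (+21) = 19°C.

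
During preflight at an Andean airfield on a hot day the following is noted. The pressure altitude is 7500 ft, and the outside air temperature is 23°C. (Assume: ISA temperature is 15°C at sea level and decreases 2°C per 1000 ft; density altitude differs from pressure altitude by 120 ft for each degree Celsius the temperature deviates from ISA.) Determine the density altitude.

ISA temperature at 7500 ft = 15 − 2 × (7500/1000) = 0°C.
ISA deviation = 23 − 0 = +23°C.
Density altitude = 7500 + 120 × (23) = 7500 + (+2760) = 10260 ft.

10260 ft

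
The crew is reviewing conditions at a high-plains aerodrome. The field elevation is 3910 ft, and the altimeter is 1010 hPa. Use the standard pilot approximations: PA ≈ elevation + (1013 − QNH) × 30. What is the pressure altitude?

4000 ft

Pressure correction = (1013 − 1010) × 30 = +90 ft.
Pressure altitude = 3910 + (+90) = 4000 ft.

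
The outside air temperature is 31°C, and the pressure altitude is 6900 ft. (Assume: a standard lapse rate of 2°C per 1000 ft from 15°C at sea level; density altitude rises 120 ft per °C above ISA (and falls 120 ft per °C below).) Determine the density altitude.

10476 ft

ISA temperature at 6900 ft = 15 − 2 × (6900/1000) = 1.2°C.
ISA deviation = 31 − 1.2 = +29.8°C.
Density altitude = 6900 + 120 × (29.8) = 6900 + (+3576) = 10476 ft.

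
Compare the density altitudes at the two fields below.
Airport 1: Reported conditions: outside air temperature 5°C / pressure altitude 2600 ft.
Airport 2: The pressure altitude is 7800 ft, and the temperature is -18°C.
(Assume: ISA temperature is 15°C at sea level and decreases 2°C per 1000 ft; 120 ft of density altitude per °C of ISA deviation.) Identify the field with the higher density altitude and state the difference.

Airport 2 by 3688 ft

Airport 1: ISA temp = 9.8°C, deviation -4.8°C, DA = 2600 + 120 × (-4.8) = 2024 ft.
Airport 2: ISA temp = -0.6°C, deviation -17.4°C, DA = 7800 + 120 × (-17.4) = 5712 ft.
Airport 2 is higher by 5712 − 2024 = 3688 ft.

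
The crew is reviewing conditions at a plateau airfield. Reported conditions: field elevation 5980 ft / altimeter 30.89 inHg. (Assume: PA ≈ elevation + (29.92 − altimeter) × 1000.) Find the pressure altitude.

5010 ft

Pressure correction = (29.92 − 30.89) × 1000 = -970 ft.
Pressure altitude = 5980 + (-970) = 5010 ft.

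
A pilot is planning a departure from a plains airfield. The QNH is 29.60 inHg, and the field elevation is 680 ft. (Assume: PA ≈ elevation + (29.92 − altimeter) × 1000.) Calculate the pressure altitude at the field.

1000 ft

Pressure correction = (29.92 − 29.60) × 1000 = +320 ft.
Pressure altitude = 680 + (+320) = 1000 ft.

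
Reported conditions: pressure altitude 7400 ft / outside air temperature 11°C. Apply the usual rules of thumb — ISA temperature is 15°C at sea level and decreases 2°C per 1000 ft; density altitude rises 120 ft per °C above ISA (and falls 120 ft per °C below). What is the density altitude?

8696 ft

ISA temperature at 7400 ft = 15 − 2 × (7400/1000) = 0.2°C.
ISA deviation = 11 − 0.2 = +10.8°C.
Density altitude = 7400 + 120 × (10.8) = 7400 + (+1296) = 8696 ft.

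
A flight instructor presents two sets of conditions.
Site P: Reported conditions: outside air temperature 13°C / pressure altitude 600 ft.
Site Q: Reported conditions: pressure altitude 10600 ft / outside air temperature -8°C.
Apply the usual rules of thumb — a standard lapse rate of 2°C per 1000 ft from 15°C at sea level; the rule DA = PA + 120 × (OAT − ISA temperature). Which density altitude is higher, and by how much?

Site P: ISA temp = 13.8°C, deviation -0.8°C, DA = 600 + 120 × (-0.8) = 504 ft.
Site Q: ISA temp = -6.2°C, deviation -1.8°C, DA = 10600 + 120 × (-1.8) = 10384 ft.
Site Q is higher by 10384 − 504 = 9880 ft.

Site Q by 9880 ft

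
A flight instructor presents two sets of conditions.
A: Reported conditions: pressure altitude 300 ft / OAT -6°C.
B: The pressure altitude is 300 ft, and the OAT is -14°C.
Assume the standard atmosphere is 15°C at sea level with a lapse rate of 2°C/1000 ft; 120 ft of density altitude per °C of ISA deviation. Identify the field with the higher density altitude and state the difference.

A: ISA temp = 14.4°C, deviation -20.4°C, DA = 300 + 120 × (-20.4) = -2148 ft.
B: ISA temp = 14.4°C, deviation -28.4°C, DA = 300 + 120 × (-28.4) = -3108 ft.
A is higher by -2148 − (-3108) = 960 ft.

A by 960 ft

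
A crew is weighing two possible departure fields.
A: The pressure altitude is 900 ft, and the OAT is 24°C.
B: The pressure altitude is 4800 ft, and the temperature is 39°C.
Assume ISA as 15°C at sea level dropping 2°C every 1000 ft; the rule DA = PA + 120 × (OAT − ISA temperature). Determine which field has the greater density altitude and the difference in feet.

B by 6636 ft

A: ISA temp = 13.2°C, deviation +10.8°C, DA = 900 + 120 × 10.8 = 2196 ft.
B: ISA temp = 5.4°C, deviation +33.6°C, DA = 4800 + 120 × 33.6 = 8832 ft.
B is higher by 8832 − 2196 = 6636 ft.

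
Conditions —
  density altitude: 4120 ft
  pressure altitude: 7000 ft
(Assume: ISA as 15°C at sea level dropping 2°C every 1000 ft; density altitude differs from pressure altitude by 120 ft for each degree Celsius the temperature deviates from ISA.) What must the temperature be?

-23°C

Density altitude − pressure altitude = 4120 − 7000 = -2880 ft.
At 120 ft/°C that is an ISA deviation of -2880/120 = -24°C.
ISA temperature at 7000 ft = 15 − 2 × (7000/1000) = 1°C.
OAT = ISA + deviation = 1 + (-24) = -23°C.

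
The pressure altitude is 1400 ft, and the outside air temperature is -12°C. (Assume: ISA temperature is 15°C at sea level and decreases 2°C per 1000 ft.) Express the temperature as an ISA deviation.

ISA temperature at 1400 ft = 15 − 2 × (1400/1000) = 12.2°C.
Deviation = OAT − ISA = -12 − 12.2 = -24.2°C.

ISA-24.2°C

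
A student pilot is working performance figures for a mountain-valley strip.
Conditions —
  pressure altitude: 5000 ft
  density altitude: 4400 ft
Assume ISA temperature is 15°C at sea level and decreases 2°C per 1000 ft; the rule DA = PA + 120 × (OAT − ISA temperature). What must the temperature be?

0°C

Density altitude − pressure altitude = 4400 − 5000 = -600 ft.
At 120 ft/°C that is an ISA deviation of -600/120 = -5°C.
ISA temperature at 5000 ft = 15 − 2 × (5000/1000) = 5°C.
OAT = ISA + deviation = 5 + (-5) = 0°C.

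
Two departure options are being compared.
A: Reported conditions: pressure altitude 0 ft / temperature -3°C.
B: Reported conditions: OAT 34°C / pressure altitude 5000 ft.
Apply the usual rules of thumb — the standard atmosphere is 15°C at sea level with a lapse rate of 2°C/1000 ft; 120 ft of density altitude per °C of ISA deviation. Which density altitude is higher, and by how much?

A: ISA temp = 15°C, deviation -18°C, DA = 0 + 120 × (-18) = -2160 ft.
B: ISA temp = 5°C, deviation +29°C, DA = 5000 + 120 × 29 = 8480 ft.
B is higher by 8480 − (-2160) = 10640 ft.

B by 10640 ft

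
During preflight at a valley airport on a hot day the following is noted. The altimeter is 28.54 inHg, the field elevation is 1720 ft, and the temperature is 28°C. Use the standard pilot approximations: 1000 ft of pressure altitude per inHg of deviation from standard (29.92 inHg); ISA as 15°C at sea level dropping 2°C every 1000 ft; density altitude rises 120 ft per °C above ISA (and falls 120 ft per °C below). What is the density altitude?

Pressure altitude = 1720 + (29.92 − 28.54) × 1000 = 1720 + (+1380) = 3100 ft.
ISA temperature at 3100 ft = 15 − 2 × (3100/1000) = 8.8°C.
ISA deviation = 28 − 8.8 = +19.2°C.
Density altitude = 3100 + 120 × (19.2) = 5404 ft.

5404 ft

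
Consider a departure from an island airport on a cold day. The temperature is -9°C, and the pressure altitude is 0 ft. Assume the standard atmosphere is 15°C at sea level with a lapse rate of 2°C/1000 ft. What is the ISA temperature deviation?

ISA-24°C

ISA temperature at 0 ft = 15 − 2 × (0/1000) = 15°C.
Deviation = OAT − ISA = -9 − 15 = -24°C.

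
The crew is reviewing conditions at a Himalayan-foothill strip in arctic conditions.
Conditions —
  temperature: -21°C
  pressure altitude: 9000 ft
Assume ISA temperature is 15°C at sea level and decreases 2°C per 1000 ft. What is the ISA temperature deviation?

ISA temperature at 9000 ft = 15 − 2 × (9000/1000) = -3°C.
Deviation = OAT − ISA = -21 − (-3) = -18°C.

ISA-18°C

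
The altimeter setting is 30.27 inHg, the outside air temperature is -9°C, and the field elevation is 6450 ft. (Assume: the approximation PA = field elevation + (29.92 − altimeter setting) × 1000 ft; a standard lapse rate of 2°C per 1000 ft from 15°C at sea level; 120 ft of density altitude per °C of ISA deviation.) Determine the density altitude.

4684 ft

Pressure altitude = 6450 + (29.92 − 30.27) × 1000 = 6450 + (-350) = 6100 ft.
ISA temperature at 6100 ft = 15 − 2 × (6100/1000) = 2.8°C.
ISA deviation = -9 − 2.8 = -11.8°C.
Density altitude = 6100 + 120 × (-11.8) = 4684 ft.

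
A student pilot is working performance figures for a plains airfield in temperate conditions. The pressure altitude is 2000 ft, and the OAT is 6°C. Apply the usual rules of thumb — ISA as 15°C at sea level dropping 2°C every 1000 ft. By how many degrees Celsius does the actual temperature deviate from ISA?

ISA temperature at 2000 ft = 15 − 2 × (2000/1000) = 11°C.
Deviation = OAT − ISA = 6 − 11 = -5°C.

ISA-5°C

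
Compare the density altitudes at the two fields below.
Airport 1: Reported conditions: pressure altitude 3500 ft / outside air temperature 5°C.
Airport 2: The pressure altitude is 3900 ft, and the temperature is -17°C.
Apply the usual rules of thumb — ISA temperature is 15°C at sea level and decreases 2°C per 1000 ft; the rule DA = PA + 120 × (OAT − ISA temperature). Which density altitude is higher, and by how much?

Airport 1: ISA temp = 8°C, deviation -3°C, DA = 3500 + 120 × (-3) = 3140 ft.
Airport 2: ISA temp = 7.2°C, deviation -24.2°C, DA = 3900 + 120 × (-24.2) = 996 ft.
Airport 1 is higher by 3140 − 996 = 2144 ft.

Airport 1 by 2144 ft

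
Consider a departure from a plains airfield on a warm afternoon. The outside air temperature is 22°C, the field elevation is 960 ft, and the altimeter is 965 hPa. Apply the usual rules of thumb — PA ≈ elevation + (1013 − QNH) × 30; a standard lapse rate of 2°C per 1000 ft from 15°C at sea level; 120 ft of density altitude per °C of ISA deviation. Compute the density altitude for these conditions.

3816 ft

Pressure altitude = 960 + (1013 − 965) × 30 = 960 + (+1440) = 2400 ft.
ISA temperature at 2400 ft = 15 − 2 × (2400/1000) = 10.2°C.
ISA deviation = 22 − 10.2 = +11.8°C.
Density altitude = 2400 + 120 × (11.8) = 3816 ft.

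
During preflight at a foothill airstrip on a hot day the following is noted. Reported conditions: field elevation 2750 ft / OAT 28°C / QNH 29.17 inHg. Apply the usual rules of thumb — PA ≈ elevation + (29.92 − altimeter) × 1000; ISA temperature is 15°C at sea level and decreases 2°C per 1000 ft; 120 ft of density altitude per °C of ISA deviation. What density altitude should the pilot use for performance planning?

Pressure altitude = 2750 + (29.92 − 29.17) × 1000 = 2750 + (+750) = 3500 ft.
ISA temperature at 3500 ft = 15 − 2 × (3500/1000) = 8°C.
ISA deviation = 28 − 8 = +20°C.
Density altitude = 3500 + 120 × (20) = 5900 ft.

5900 ft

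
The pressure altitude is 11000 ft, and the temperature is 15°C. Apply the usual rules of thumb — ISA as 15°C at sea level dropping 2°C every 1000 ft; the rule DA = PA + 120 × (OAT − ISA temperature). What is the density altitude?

13640 ft

ISA temperature at 11000 ft = 15 − 2 × (11000/1000) = -7°C.
ISA deviation = 15 − (-7) = +22°C.
Density altitude = 11000 + 120 × (22) = 11000 + (+2640) = 13640 ft.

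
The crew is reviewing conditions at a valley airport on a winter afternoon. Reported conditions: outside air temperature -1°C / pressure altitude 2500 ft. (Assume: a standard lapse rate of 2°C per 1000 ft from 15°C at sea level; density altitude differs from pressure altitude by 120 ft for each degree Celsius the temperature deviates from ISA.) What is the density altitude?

1180 ft

ISA temperature at 2500 ft = 15 − 2 × (2500/1000) = 10°C.
ISA deviation = -1 − 10 = -11°C.
Density altitude = 2500 + 120 × (-11) = 2500 + (-1320) = 1180 ft.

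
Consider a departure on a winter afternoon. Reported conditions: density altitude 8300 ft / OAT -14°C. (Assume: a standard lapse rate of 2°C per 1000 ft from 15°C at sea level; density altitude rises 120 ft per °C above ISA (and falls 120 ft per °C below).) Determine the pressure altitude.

9500 ft

DA = PA + 120 × (OAT − (15 − 2·PA/1000)) = PA + 120·OAT − 1800 + 0.24·PA = 1.24·PA + 120·OAT − 1800.
So 1.24·PA = 8300 − 120 × (-14) + 1800 = 11780.
PA = 11780 / 1.24 = 9500 ft.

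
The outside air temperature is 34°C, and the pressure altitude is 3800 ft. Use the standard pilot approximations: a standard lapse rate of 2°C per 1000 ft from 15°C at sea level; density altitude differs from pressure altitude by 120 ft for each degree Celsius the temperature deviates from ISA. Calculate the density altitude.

6992 ft

ISA temperature at 3800 ft = 15 − 2 × (3800/1000) = 7.4°C.
ISA deviation = 34 − 7.4 = +26.6°C.
Density altitude = 3800 + 120 × (26.6) = 3800 + (+3192) = 6992 ft.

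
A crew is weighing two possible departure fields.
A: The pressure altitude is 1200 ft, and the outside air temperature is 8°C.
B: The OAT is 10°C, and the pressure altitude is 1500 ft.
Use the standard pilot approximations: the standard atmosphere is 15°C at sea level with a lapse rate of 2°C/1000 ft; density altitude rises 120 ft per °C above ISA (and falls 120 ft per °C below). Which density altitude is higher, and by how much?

A: ISA temp = 12.6°C, deviation -4.6°C, DA = 1200 + 120 × (-4.6) = 648 ft.
B: ISA temp = 12°C, deviation -2°C, DA = 1500 + 120 × (-2) = 1260 ft.
B is higher by 1260 − 648 = 612 ft.

B by 612 ft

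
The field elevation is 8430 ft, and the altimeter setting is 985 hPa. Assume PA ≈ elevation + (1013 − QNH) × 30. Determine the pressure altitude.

9270 ft

Pressure correction = (1013 − 985) × 30 = +840 ft.
Pressure altitude = 8430 + (+840) = 9270 ft.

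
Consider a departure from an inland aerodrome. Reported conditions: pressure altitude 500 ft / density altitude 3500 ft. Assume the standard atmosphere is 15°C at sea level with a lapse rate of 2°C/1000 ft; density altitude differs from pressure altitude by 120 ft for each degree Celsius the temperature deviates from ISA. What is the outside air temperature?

39°C

Density altitude − pressure altitude = 3500 − 500 = +3000 ft.
At 120 ft/°C that is an ISA deviation of 3000/120 = +25°C.
ISA temperature at 500 ft = 15 − 2 × (500/1000) = 14°C.
OAT = ISA + deviation = 14 + (+25) = 39°C.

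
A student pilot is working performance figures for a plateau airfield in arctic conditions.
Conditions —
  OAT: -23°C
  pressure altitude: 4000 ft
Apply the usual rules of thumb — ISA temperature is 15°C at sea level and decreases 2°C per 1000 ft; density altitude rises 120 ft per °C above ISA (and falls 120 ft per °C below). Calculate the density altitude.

ISA temperature at 4000 ft = 15 − 2 × (4000/1000) = 7°C.
ISA deviation = -23 − 7 = -30°C.
Density altitude = 4000 + 120 × (-30) = 4000 + (-3600) = 400 ft.

400 ft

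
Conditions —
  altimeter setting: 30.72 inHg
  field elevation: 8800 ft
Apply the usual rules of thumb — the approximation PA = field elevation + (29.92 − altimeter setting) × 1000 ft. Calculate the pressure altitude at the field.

8000 ft

Pressure correction = (29.92 − 30.72) × 1000 = -800 ft.
Pressure altitude = 8800 + (-800) = 8000 ft.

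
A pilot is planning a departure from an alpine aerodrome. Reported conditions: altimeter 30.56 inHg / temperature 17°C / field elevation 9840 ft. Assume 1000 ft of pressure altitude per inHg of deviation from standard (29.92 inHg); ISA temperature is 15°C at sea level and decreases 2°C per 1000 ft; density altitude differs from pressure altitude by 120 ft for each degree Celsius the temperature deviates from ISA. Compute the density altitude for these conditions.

11648 ft

Pressure altitude = 9840 + (29.92 − 30.56) × 1000 = 9840 + (-640) = 9200 ft.
ISA temperature at 9200 ft = 15 − 2 × (9200/1000) = -3.4°C.
ISA deviation = 17 − (-3.4) = +20.4°C.
Density altitude = 9200 + 120 × (20.4) = 11648 ft.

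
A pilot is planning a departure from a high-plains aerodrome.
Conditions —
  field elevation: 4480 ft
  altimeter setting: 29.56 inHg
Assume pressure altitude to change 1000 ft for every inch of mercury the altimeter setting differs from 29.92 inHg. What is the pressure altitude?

4840 ft

Pressure correction = (29.92 − 29.56) × 1000 = +360 ft.
Pressure altitude = 4480 + (+360) = 4840 ft.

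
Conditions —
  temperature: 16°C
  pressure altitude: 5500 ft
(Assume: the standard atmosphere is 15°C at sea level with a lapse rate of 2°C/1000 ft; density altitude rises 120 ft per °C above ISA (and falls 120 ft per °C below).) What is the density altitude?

6940 ft

ISA temperature at 5500 ft = 15 − 2 × (5500/1000) = 4°C.
ISA deviation = 16 − 4 = +12°C.
Density altitude = 5500 + 120 × (12) = 5500 + (+1440) = 6940 ft.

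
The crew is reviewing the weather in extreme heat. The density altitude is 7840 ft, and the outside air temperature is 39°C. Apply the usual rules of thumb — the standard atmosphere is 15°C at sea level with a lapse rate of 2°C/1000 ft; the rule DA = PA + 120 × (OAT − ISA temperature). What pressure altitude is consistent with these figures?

DA = PA + 120 × (OAT − (15 − 2·PA/1000)) = PA + 120·OAT − 1800 + 0.24·PA = 1.24·PA + 120·OAT − 1800.
So 1.24·PA = 7840 − 120 × 39 + 1800 = 4960.
PA = 4960 / 1.24 = 4000 ft.

4000 ft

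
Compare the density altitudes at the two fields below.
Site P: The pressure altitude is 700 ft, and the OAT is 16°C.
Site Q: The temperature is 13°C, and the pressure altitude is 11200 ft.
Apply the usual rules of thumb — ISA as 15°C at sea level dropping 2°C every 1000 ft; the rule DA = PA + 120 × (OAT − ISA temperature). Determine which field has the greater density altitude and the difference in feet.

Site Q by 12660 ft

Site P: ISA temp = 13.6°C, deviation +2.4°C, DA = 700 + 120 × 2.4 = 988 ft.
Site Q: ISA temp = -7.4°C, deviation +20.4°C, DA = 11200 + 120 × 20.4 = 13648 ft.
Site Q is higher by 13648 − 988 = 12660 ft.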